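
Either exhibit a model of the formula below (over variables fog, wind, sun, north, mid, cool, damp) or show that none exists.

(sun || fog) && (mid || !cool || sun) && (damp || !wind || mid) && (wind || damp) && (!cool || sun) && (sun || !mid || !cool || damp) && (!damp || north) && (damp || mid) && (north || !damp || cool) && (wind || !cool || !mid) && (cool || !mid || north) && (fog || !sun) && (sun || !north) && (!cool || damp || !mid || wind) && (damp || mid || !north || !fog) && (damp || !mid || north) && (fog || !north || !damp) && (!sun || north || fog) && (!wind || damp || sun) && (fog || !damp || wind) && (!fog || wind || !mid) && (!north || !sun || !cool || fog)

Try sun = true.
The clause (fog) is unit, so fog = true.
Try wind = true.
Try damp = true.
The clause (north) is unit, so north = true.
Every clause is now satisfied; mid, cool are unconstrained.

fog=true,  wind=true,  sun=true,  north=true,  mid=false,  cool=false,  damp=true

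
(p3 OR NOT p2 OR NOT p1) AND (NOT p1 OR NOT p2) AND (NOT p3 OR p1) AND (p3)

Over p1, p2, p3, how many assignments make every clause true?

1

There are 2^3 = 8 truth assignments over (p1, p2, p3).
Split on p1. With p1 = true, the clauses containing p1 are satisfied and NOT p1 drops from the rest; 1 of the 2^2 = 4 assignments to the other variables satisfy what remains.
With p1 = false, by the same count on the reduced clause set, 0 assignments work.
Total: 1 + 0 = 1.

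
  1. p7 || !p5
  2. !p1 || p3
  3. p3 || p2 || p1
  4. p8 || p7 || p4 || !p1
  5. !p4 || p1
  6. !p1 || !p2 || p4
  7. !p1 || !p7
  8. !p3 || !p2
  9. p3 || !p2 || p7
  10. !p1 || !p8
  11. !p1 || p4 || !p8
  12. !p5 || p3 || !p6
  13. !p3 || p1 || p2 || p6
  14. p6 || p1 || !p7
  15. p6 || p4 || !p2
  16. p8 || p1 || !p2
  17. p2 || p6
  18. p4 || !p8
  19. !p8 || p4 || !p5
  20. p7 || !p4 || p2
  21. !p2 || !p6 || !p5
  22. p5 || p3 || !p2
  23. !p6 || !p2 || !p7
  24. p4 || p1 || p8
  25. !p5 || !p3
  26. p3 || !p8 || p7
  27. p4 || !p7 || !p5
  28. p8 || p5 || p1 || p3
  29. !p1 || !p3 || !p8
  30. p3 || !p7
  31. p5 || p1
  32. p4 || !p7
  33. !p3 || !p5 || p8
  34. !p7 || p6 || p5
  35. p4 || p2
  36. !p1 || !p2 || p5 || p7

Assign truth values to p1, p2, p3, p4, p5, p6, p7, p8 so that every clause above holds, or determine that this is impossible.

UNSATISFIABLE

Try p7 = true.
Unit clause (!p1) forces p1 = false.
Unit clause (!p4) forces p4 = false.
That conflicts with the unit clause (p4).
Backtrack on p7: now try p7 = false.
Unit clause (!p5) forces p5 = false.
Unit clause (p1) forces p1 = true.
Unit clause (p3) forces p3 = true.
Unit clause (!p2) forces p2 = false.
Unit clause (!p8) forces p8 = false.
Unit clause (p4) forces p4 = true.
That conflicts with the unit clause (!p4).
Both values of p7 lead to a conflict.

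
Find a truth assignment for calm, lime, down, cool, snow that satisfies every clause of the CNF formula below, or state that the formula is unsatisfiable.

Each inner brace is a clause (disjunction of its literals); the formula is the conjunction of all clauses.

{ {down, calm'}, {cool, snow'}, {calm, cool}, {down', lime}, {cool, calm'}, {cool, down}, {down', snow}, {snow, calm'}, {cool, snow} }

calm: 0; lime: 0; down: 0; cool: 1; snow: 0

Case down = 0:
(calm') alone gives calm = 0.
(cool) alone gives cool = 1.
All clauses hold; lime, snow can take either value.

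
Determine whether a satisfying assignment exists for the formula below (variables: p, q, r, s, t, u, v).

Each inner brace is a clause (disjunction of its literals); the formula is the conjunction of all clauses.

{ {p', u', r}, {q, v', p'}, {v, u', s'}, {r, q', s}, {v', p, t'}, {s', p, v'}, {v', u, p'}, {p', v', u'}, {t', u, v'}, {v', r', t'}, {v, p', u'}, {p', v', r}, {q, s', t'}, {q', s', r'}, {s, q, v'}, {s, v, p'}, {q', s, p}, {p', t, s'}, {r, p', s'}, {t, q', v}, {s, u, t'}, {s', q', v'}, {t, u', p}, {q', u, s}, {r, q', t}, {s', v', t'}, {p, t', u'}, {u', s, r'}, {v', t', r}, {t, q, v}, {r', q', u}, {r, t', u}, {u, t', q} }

Case p = 0:
Case v = 0:
Case u = 0:
Case q = 0:
The clause (t) is unit, so t = 1.
That conflicts with the unit clause (t').
So q must be the other value — set q = 1.
The clause (s) is unit, so s = 1.
The clause (r') is unit, so r = 0.
The clause (t) is unit, so t = 1.
That conflicts with the unit clause (t').
Both values of q lead to a conflict.
So u must be the other value — set u = 1.
The clause (s') is unit, so s = 0.
The clause (q') is unit, so q = 0.
The clause (t) is unit, so t = 1.
That conflicts with the unit clause (t').
Both values of u lead to a conflict.
So v must be the other value — set v = 1.
The clause (t') is unit, so t = 0.
The clause (s') is unit, so s = 0.
The clause (q) is unit, so q = 1.
That conflicts with the unit clause (q').
Both values of v lead to a conflict.
So p must be the other value — set p = 1.
Case u = 0:
The clause (v') is unit, so v = 0.
The clause (s) is unit, so s = 1.
The clause (t) is unit, so t = 1.
The clause (q) is unit, so q = 1.
The clause (r') is unit, so r = 0.
That conflicts with the unit clause (r).
So u must be the other value — set u = 1.
The clause (r) is unit, so r = 1.
The clause (v') is unit, so v = 0.
That conflicts with the unit clause (v).
Both values of u lead to a conflict.
Both values of p lead to a conflict.
No assignment satisfies every clause.

No, unsatisfiable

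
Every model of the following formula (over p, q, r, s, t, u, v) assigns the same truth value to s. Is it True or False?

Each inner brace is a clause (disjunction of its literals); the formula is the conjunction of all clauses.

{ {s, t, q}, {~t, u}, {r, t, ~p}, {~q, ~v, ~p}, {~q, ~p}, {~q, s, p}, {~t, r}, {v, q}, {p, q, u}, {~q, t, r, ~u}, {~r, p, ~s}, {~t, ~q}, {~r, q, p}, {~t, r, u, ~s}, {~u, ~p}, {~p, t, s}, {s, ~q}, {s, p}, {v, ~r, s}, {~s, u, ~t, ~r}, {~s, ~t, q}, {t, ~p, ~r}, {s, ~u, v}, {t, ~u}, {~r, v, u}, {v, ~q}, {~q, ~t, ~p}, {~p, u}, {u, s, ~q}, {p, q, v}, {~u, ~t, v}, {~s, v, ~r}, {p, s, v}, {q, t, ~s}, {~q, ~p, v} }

True

Suppose s = 0.
Unit clause (~q) forces q = 0.
Unit clause (t) forces t = 1.
Unit clause (u) forces u = 1.
Unit clause (r) forces r = 1.
Unit clause (v) forces v = 1.
Unit clause (p) forces p = 1.
That conflicts with the unit clause (~p).
So every satisfying assignment has s = True.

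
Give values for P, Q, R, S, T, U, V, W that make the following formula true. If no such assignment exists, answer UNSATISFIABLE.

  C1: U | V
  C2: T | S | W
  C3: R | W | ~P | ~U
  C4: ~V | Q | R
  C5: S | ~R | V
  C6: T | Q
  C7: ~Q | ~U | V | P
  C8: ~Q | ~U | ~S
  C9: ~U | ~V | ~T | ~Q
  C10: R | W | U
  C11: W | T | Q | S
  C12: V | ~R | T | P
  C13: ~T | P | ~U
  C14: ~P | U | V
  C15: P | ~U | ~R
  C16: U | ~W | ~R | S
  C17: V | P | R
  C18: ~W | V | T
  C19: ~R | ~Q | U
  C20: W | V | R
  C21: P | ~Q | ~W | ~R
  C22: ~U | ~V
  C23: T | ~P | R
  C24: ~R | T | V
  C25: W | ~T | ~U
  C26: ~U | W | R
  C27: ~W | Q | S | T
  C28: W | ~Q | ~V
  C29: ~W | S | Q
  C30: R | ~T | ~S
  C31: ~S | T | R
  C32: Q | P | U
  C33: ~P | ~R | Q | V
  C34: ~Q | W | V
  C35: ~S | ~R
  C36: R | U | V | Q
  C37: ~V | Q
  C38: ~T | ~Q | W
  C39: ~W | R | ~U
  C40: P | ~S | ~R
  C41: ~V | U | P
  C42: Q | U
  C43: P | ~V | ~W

P=1,  Q=1,  R=0,  S=0,  T=1,  U=0,  V=1,  W=1

Branch on U: set U = 0.
From the singleton clause (V), V = 1.
From the singleton clause (Q), Q = 1.
From the singleton clause (~R), R = 0.
From the singleton clause (W), W = 1.
From the singleton clause (P), P = 1.
From the singleton clause (T), T = 1.
From the singleton clause (~S), S = 0.
This assignment satisfies each clause.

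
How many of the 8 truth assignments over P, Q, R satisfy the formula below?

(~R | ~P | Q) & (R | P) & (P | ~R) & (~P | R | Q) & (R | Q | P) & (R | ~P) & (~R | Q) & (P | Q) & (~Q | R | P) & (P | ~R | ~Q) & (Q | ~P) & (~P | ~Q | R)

1

There are 2^3 = 8 truth assignments over (P, Q, R).
Check each against the 12 clauses (columns in the order P, Q, R):
  F F F  ✗ fails (R | P)
  F F T  ✗ fails (P | ~R)
  F T F  ✗ fails (R | P)
  F T T  ✗ fails (P | ~R)
  T F F  ✗ fails (~P | R | Q)
  T F T  ✗ fails (~R | ~P | Q)
  T T F  ✗ fails (R | ~P)
  T T T  ✓ satisfies all
1 of the 8 rows is a model.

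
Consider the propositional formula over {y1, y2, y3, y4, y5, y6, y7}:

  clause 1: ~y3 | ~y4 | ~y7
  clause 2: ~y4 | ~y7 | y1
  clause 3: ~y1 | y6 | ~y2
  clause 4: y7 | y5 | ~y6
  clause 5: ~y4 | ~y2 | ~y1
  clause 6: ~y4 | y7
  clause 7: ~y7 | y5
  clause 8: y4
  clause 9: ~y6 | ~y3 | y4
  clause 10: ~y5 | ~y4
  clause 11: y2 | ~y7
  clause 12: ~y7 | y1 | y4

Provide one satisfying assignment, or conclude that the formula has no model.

The clause (y4) is unit, so y4 = 1.
The clause (y7) is unit, so y7 = 1.
The clause (~y3) is unit, so y3 = 0.
The clause (y1) is unit, so y1 = 1.
The clause (~y2) is unit, so y2 = 0.
But (y2) is also a unit clause — contradiction.

UNSATISFIABLE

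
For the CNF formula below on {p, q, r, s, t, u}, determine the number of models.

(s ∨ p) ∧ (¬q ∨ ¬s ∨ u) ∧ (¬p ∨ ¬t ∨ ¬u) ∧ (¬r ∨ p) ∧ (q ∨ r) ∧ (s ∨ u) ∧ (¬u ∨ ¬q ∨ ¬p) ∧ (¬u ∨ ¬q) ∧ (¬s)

1

There are 2^6 = 64 truth assignments over (p, q, r, s, t, u).
Split on p. With p = True, the clauses containing p are satisfied and ¬p drops from the rest; 1 of the 2^5 = 32 assignments to the other variables satisfy what remains.
With p = False, by the same count on the reduced clause set, 0 assignments work.
(One model: p=T, q=F, r=T, s=F, t=F, u=T.)
Total: 1 + 0 = 1.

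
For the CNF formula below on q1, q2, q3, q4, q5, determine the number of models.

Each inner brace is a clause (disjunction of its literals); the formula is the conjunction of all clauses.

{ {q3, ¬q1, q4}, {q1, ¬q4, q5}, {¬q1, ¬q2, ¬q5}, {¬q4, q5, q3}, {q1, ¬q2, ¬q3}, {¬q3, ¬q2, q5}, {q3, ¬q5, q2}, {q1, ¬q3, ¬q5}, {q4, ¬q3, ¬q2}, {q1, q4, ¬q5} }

There are 2^5 = 32 truth assignments over (q1, q2, q3, q4, q5).
Split on q4. With q4 = True, the clauses containing q4 are satisfied and ¬q4 drops from the rest; 3 of the 2^4 = 16 assignments to the other variables satisfy what remains.
With q4 = False, by the same count on the reduced clause set, 5 assignments work.
Total: 3 + 5 = 8.

8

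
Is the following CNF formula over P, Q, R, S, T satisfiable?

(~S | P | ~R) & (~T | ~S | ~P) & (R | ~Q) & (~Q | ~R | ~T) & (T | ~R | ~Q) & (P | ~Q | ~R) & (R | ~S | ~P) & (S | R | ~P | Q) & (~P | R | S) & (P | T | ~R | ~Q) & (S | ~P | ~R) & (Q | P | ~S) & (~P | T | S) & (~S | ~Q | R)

Satisfiable

Suppose R = 1.
Suppose S = 1.
(P) alone gives P = 1.
(~T) alone gives T = 0.
(~Q) alone gives Q = 0.
All clauses are satisfied.
A satisfying assignment: P: 1; Q: 0; R: 1; S: 1; T: 0.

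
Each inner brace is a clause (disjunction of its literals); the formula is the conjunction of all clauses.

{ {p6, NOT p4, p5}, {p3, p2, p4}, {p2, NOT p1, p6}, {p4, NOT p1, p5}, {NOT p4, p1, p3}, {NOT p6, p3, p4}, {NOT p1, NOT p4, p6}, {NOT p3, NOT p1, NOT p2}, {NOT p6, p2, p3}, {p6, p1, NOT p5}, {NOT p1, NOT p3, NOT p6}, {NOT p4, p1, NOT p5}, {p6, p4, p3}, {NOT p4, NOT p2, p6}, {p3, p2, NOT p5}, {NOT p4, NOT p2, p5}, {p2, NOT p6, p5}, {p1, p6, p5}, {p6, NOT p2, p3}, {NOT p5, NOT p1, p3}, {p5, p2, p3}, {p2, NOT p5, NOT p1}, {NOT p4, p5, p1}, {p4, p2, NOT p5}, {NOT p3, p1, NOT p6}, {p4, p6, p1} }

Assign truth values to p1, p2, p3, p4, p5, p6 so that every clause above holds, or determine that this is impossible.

UNSATISFIABLE

Try p6 = true.
Try p3 = true.
Unit clause (NOT p1) forces p1 = false.
That conflicts with the unit clause (p1).
Backtrack on p3: now try p3 = false.
Unit clause (p4) forces p4 = true.
Unit clause (p1) forces p1 = true.
Unit clause (p2) forces p2 = true.
Unit clause (p5) forces p5 = true.
That conflicts with the unit clause (NOT p5).
Both values of p3 lead to a conflict.
Backtrack on p6: now try p6 = false.
Try p4 = false.
Unit clause (p3) forces p3 = true.
Unit clause (p1) forces p1 = true.
Unit clause (p2) forces p2 = true.
That conflicts with the unit clause (NOT p2).
Backtrack on p4: now try p4 = true.
Unit clause (p5) forces p5 = true.
Unit clause (NOT p1) forces p1 = false.
That conflicts with the unit clause (p1).
Both values of p4 lead to a conflict.
Both values of p6 lead to a conflict.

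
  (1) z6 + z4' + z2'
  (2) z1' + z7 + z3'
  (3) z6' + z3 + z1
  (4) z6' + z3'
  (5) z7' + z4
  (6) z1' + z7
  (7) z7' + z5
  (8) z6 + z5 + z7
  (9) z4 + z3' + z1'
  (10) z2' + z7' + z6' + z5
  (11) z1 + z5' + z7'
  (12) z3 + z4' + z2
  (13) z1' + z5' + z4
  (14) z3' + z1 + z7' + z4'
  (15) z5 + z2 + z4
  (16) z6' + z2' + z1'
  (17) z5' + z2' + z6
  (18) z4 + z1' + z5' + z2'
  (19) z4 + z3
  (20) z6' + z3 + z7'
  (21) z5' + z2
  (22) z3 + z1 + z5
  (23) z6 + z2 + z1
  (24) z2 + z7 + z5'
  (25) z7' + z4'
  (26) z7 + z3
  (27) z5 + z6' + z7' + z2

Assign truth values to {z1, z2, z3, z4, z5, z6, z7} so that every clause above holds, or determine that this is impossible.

UNSATISFIABLE

Case z6 = 0:
Case z4 = 0:
The clause (z7') is unit, so z7 = 0.
The clause (z1') is unit, so z1 = 0.
The clause (z5) is unit, so z5 = 1.
The clause (z2') is unit, so z2 = 0.
But (z2) is also a unit clause — contradiction.
So z4 must be the other value — set z4 = 1.
The clause (z2') is unit, so z2 = 0.
The clause (z3) is unit, so z3 = 1.
The clause (z5') is unit, so z5 = 0.
The clause (z7') is unit, so z7 = 0.
But (z7) is also a unit clause — contradiction.
Both values of z4 lead to a conflict.
So z6 must be the other value — set z6 = 1.
The clause (z3') is unit, so z3 = 0.
The clause (z1) is unit, so z1 = 1.
The clause (z7) is unit, so z7 = 1.
But (z7') is also a unit clause — contradiction.
Both values of z6 lead to a conflict.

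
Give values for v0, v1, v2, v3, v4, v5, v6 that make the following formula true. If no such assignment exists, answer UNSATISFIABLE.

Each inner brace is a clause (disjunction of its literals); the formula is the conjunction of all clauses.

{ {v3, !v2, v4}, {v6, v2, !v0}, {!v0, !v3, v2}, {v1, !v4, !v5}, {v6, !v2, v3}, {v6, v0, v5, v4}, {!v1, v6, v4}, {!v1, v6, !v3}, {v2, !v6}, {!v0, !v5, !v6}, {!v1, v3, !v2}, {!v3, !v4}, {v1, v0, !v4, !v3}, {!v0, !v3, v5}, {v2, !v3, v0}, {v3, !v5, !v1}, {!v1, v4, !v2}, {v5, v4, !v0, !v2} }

v0 ↦ false, v1 ↦ false, v2 ↦ false, v3 ↦ false, v4 ↦ true, v5 ↦ false, v6 ↦ false

Case v2 = false:
(!v6) alone gives v6 = false.
(!v0) alone gives v0 = false.
(!v3) alone gives v3 = false.
Case v5 = false:
(v4) alone gives v4 = true.
Every clause is now satisfied; v1 is unconstrained.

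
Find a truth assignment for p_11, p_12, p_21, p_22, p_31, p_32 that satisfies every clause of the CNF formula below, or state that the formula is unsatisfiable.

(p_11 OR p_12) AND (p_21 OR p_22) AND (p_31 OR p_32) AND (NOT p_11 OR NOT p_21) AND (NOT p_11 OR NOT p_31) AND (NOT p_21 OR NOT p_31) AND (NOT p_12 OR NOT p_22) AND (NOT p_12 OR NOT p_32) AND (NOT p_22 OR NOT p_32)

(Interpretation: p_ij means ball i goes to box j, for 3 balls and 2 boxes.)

Branch on p_11: set p_11 = true.
From the singleton clause (NOT p_21), p_21 = false.
From the singleton clause (p_22), p_22 = true.
From the singleton clause (NOT p_31), p_31 = false.
From the singleton clause (p_32), p_32 = true.
Now (NOT p_32) is unsatisfied and unit — conflict.
Backtrack on p_11: now try p_11 = false.
From the singleton clause (p_12), p_12 = true.
From the singleton clause (NOT p_22), p_22 = false.
From the singleton clause (p_21), p_21 = true.
From the singleton clause (NOT p_31), p_31 = false.
From the singleton clause (p_32), p_32 = true.
Now (NOT p_32) is unsatisfied and unit — conflict.
Both values of p_11 lead to a conflict.

UNSATISFIABLE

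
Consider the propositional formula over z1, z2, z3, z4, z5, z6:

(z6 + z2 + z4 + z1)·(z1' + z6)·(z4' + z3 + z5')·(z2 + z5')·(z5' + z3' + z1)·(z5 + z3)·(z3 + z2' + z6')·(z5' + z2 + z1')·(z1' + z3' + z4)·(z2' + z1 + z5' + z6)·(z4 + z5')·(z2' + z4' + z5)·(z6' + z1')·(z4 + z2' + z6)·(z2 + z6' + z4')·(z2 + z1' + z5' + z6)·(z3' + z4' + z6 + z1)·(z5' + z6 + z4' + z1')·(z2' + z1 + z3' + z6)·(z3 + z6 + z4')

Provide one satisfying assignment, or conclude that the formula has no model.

z1 ↦ 0, z2 ↦ 1, z3 ↦ 1, z4 ↦ 0, z5 ↦ 0, z6 ↦ 1

Case z1 = 0:
Case z2 = 1:
Case z5 = 0:
From the singleton clause (z3), z3 = 1.
From the singleton clause (z4'), z4 = 0.
From the singleton clause (z6), z6 = 1.
Every clause now holds.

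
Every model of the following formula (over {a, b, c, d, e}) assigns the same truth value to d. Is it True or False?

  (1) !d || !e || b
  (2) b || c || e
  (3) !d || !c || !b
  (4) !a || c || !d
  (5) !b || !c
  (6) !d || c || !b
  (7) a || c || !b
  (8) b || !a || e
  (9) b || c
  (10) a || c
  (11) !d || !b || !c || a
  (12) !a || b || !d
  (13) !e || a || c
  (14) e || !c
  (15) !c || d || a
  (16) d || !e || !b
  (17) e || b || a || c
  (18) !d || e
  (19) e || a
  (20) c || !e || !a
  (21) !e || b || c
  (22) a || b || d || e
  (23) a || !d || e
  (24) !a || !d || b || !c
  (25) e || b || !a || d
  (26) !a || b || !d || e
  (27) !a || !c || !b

False

Suppose d = true.
The clause (e) is unit, so e = true.
The clause (b) is unit, so b = true.
The clause (!c) is unit, so c = false.
That conflicts with the unit clause (c).
So every satisfying assignment has d = False.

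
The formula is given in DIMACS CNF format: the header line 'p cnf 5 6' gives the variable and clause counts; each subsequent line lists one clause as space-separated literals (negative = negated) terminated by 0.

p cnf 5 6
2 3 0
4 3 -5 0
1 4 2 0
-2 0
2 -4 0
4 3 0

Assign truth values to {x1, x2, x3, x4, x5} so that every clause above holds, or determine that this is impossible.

(¬x2) alone gives x2 = False.
(x3) alone gives x3 = True.
(¬x4) alone gives x4 = False.
(x1) alone gives x1 = True.
No clause remains; x5 is free.

x1 ↦ True, x2 ↦ False, x3 ↦ True, x4 ↦ False, x5 ↦ True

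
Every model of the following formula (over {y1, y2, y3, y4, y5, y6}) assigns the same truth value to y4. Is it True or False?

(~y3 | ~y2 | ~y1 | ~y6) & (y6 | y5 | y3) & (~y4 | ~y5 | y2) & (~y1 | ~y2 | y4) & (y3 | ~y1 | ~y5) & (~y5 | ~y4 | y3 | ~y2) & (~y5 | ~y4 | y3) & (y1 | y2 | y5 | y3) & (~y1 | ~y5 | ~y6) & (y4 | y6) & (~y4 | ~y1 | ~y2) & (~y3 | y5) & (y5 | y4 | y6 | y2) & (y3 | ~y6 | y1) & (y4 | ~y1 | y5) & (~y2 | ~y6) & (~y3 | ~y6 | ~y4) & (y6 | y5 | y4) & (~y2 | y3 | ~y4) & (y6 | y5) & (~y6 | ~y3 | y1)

True

Suppose y4 = 0.
(y6) alone gives y6 = 1.
(~y2) alone gives y2 = 0.
Branch on y1: set y1 = 0.
(y3) alone gives y3 = 1.
Now (~y3) is unsatisfied and unit — conflict.
Backtrack on y1: now try y1 = 1.
(~y5) alone gives y5 = 0.
Now (y5) is unsatisfied and unit — conflict.
Either choice for y1 ends in contradiction.
So every satisfying assignment has y4 = True.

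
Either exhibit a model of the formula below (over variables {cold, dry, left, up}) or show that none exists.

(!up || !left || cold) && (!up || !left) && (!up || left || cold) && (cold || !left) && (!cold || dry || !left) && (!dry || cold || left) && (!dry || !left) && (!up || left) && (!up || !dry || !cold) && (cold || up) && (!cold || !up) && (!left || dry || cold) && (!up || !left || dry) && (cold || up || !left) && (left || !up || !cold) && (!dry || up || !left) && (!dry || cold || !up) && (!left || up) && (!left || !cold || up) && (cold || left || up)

Suppose up = false.
(cold) alone gives cold = true.
(!left) alone gives left = false.
No clause remains; dry is free.

cold=true, dry=true, left=false, up=false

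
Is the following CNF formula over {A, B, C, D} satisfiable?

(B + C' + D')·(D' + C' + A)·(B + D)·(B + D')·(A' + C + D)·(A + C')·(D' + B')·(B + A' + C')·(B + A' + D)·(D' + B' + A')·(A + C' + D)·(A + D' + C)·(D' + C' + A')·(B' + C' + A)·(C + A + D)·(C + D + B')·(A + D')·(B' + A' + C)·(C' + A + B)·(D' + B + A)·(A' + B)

Try B = 1.
Unit clause (D') forces D = 0.
Unit clause (C) forces C = 1.
Unit clause (A) forces A = 1.
All clauses are satisfied.
A satisfying assignment: A=1,  B=1,  C=1,  D=0.

Yes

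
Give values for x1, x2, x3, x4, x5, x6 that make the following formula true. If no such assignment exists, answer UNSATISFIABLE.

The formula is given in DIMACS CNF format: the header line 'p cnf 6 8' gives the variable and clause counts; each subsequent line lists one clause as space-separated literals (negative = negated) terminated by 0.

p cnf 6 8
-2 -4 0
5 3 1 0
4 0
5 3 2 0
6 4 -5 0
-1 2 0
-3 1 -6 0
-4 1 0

The clause (x4) is unit, so x4 = True.
The clause (¬x2) is unit, so x2 = False.
The clause (¬x1) is unit, so x1 = False.
But (x1) is also a unit clause — contradiction.

UNSATISFIABLE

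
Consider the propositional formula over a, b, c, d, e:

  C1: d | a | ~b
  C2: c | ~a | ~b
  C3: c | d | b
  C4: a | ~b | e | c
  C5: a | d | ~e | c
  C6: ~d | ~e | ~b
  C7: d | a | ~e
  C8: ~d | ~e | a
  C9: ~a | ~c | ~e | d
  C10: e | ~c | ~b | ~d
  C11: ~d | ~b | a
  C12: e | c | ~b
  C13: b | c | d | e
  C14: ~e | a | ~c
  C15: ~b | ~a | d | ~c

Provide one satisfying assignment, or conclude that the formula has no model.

a: 0; b: 0; c: 1; d: 0; e: 0

Branch on d: set d = 0.
Branch on a: set a = 0.
(~b) alone gives b = 0.
(c) alone gives c = 1.
(~e) alone gives e = 0.
All clauses are satisfied.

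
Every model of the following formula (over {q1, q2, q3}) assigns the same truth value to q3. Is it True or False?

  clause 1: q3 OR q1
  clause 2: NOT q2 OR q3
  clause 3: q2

True

Suppose q3 = false.
From the singleton clause (q1), q1 = true.
From the singleton clause (NOT q2), q2 = false.
But (q2) is also a unit clause — contradiction.
So every satisfying assignment has q3 = True.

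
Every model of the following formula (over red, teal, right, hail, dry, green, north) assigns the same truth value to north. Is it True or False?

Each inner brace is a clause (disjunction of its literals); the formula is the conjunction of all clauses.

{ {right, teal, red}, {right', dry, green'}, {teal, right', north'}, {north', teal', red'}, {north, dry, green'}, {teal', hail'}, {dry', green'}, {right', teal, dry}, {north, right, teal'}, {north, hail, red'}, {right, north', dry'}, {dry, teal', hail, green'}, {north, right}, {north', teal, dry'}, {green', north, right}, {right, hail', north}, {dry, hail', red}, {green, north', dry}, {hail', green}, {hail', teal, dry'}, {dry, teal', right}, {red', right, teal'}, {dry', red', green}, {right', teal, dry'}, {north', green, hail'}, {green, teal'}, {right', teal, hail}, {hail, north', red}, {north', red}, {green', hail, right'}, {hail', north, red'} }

Suppose north = 0.
The clause (right) is unit, so right = 1.
Suppose dry = 1.
The clause (green') is unit, so green = 0.
The clause (hail') is unit, so hail = 0.
The clause (red') is unit, so red = 0.
The clause (teal) is unit, so teal = 1.
Now (teal') is unsatisfied and unit — conflict.
That branch fails; take dry = 0 instead.
The clause (green') is unit, so green = 0.
The clause (teal) is unit, so teal = 1.
Now (teal') is unsatisfied and unit — conflict.
Neither dry = 1 nor dry = 0 works.
So every satisfying assignment has north = True.

True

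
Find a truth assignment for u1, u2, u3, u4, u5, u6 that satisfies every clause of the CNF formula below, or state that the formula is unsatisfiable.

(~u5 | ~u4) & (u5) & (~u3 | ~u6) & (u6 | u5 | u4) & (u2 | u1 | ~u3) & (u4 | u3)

From the singleton clause (u5), u5 = 1.
From the singleton clause (~u4), u4 = 0.
From the singleton clause (u3), u3 = 1.
From the singleton clause (~u6), u6 = 0.
Try u2 = 0.
From the singleton clause (u1), u1 = 1.
This assignment satisfies each clause.

u1: 1, u2: 0, u3: 1, u4: 0, u5: 1, u6: 0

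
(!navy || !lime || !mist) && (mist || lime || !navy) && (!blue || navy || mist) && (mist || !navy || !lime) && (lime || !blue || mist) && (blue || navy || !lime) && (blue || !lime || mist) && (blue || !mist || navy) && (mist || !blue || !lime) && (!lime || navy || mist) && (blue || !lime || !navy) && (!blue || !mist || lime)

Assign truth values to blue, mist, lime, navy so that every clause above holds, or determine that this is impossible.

blue=false; mist=false; lime=false; navy=false

Try navy = false.
Try blue = false.
(!lime) alone gives lime = false.
(!mist) alone gives mist = false.
Every clause now holds.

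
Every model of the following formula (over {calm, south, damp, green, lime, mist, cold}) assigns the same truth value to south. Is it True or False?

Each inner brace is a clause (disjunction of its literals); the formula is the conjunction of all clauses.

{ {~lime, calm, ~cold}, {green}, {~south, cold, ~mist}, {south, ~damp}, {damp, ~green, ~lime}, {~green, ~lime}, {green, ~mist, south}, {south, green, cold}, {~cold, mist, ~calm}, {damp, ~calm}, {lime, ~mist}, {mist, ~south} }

False

Suppose south = 1.
Unit clause (green) forces green = 1.
Unit clause (~lime) forces lime = 0.
Unit clause (~mist) forces mist = 0.
That conflicts with the unit clause (mist).
So every satisfying assignment has south = False.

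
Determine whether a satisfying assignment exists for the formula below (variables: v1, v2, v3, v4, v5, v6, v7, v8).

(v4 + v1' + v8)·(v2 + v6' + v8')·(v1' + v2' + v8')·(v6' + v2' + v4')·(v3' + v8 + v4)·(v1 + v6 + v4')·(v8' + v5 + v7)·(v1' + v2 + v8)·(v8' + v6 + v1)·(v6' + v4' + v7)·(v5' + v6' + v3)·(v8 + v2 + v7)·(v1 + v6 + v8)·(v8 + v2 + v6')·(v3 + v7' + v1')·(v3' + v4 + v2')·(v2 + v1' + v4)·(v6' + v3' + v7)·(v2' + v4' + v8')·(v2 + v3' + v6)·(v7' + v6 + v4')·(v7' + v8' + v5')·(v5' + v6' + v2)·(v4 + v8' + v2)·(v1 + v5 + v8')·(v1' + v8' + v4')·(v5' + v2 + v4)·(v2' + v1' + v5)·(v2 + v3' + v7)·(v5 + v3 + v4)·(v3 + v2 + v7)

Satisfiable

Suppose v4 = 1.
Suppose v6 = 0.
The clause (v1) is unit, so v1 = 1.
The clause (v7') is unit, so v7 = 0.
The clause (v8') is unit, so v8 = 0.
The clause (v2) is unit, so v2 = 1.
The clause (v5) is unit, so v5 = 1.
No clause remains; v3 is free.
A satisfying assignment: v1=1; v2=1; v3=1; v4=1; v5=1; v6=0; v7=0; v8=0.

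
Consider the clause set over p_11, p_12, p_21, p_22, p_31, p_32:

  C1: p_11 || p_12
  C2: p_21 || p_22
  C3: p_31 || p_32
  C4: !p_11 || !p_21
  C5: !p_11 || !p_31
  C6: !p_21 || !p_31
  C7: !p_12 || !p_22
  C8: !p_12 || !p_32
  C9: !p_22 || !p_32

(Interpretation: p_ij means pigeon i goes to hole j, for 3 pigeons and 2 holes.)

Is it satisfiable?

No, unsatisfiable

Branch on p_11: set p_11 = true.
Unit clause (!p_21) forces p_21 = false.
Unit clause (p_22) forces p_22 = true.
Unit clause (!p_31) forces p_31 = false.
Unit clause (p_32) forces p_32 = true.
Now (!p_32) is unsatisfied and unit — conflict.
So p_11 must be the other value — set p_11 = false.
Unit clause (p_12) forces p_12 = true.
Unit clause (!p_22) forces p_22 = false.
Unit clause (p_21) forces p_21 = true.
Unit clause (!p_31) forces p_31 = false.
Unit clause (p_32) forces p_32 = true.
Now (!p_32) is unsatisfied and unit — conflict.
Both values of p_11 lead to a conflict.
No assignment satisfies every clause.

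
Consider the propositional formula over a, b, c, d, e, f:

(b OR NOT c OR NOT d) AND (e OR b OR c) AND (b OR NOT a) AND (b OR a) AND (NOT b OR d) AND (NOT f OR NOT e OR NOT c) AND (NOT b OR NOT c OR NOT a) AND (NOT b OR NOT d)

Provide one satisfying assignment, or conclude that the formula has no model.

Branch on b: set b = true.
(d) alone gives d = true.
That conflicts with the unit clause (NOT d).
So b must be the other value — set b = false.
(NOT a) alone gives a = false.
That conflicts with the unit clause (a).
Both values of b lead to a conflict.

UNSATISFIABLE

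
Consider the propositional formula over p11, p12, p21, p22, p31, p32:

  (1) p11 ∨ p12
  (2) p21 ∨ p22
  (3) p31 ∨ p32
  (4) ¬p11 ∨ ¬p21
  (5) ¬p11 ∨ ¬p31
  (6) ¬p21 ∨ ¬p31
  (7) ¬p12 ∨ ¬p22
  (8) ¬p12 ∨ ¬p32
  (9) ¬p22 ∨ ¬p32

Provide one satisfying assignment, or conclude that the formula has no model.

UNSATISFIABLE

Case p11 = True:
Unit clause (¬p21) forces p21 = False.
Unit clause (p22) forces p22 = True.
Unit clause (¬p31) forces p31 = False.
Unit clause (p32) forces p32 = True.
That conflicts with the unit clause (¬p32).
Undo p11 and try p11 = False.
Unit clause (p12) forces p12 = True.
Unit clause (¬p22) forces p22 = False.
Unit clause (p21) forces p21 = True.
Unit clause (¬p31) forces p31 = False.
Unit clause (p32) forces p32 = True.
That conflicts with the unit clause (¬p32).
Both values of p11 lead to a conflict.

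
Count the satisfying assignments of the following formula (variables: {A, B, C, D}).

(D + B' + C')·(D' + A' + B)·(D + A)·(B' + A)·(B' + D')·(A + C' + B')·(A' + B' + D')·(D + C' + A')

4

There are 2^4 = 16 truth assignments over (A, B, C, D).
Split on A. With A = 1, the clauses containing A are satisfied and A' drops from the rest; 2 of the 2^3 = 8 assignments to the other variables satisfy what remains.
With A = 0, by the same count on the reduced clause set, 2 assignments work.
(One model: A=F, B=F, C=F, D=T.)
Total: 2 + 2 = 4.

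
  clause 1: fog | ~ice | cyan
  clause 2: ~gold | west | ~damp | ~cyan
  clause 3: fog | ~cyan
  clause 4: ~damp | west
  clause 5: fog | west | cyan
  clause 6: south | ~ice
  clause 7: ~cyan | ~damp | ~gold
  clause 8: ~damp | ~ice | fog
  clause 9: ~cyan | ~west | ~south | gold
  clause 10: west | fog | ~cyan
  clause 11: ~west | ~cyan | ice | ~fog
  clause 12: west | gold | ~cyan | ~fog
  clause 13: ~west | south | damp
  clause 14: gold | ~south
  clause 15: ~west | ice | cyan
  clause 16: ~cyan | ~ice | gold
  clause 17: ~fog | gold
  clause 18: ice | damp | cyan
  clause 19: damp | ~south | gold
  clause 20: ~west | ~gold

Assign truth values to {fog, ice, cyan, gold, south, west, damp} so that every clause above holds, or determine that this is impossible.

fog ↦ 1,  ice ↦ 1,  cyan ↦ 0,  gold ↦ 1,  south ↦ 1,  west ↦ 0,  damp ↦ 0

Case fog = 1:
Unit clause (gold) forces gold = 1.
Unit clause (~west) forces west = 0.
Unit clause (~damp) forces damp = 0.
Case south = 1:
Case ice = 1:
No clause remains; cyan is free.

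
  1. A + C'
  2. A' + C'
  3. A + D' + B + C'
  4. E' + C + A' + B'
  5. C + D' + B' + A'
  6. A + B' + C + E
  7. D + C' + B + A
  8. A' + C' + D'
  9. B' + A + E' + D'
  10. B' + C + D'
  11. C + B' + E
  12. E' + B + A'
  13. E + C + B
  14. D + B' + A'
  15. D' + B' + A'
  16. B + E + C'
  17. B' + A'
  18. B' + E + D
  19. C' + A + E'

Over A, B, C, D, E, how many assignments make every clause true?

3

There are 2^5 = 32 truth assignments over (A, B, C, D, E).
Split on A. With A = 1, the clauses containing A are satisfied and A' drops from the rest; 0 of the 2^4 = 16 assignments to the other variables satisfy what remains.
With A = 0, by the same count on the reduced clause set, 3 assignments work.
(One model: A=F, B=F, C=F, D=F, E=T.)
Total: 0 + 3 = 3.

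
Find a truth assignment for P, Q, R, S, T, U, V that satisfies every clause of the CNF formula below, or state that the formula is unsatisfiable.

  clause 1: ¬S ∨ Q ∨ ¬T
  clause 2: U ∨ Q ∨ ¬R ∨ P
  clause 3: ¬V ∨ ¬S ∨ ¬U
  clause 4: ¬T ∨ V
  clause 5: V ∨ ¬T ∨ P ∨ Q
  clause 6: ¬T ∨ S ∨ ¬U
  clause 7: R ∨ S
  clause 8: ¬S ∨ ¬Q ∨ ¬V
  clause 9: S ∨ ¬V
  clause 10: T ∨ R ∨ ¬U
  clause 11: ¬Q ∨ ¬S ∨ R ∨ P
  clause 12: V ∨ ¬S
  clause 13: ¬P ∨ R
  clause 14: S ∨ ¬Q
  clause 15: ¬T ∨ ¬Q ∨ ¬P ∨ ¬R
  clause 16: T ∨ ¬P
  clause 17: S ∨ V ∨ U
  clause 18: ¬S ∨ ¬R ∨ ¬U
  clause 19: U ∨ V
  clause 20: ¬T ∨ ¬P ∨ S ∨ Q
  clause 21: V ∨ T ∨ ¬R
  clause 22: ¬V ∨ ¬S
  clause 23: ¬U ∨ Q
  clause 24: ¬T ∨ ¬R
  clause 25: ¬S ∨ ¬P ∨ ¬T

UNSATISFIABLE

Suppose T = False.
From the singleton clause (¬P), P = False.
Suppose R = True.
From the singleton clause (V), V = True.
From the singleton clause (S), S = True.
But (¬S) is also a unit clause — contradiction.
Undo R and try R = False.
From the singleton clause (S), S = True.
From the singleton clause (¬U), U = False.
From the singleton clause (¬Q), Q = False.
From the singleton clause (V), V = True.
But (¬V) is also a unit clause — contradiction.
Neither R = True nor R = False works.
Undo T and try T = True.
From the singleton clause (V), V = True.
From the singleton clause (S), S = True.
But (¬S) is also a unit clause — contradiction.
Neither T = True nor T = False works.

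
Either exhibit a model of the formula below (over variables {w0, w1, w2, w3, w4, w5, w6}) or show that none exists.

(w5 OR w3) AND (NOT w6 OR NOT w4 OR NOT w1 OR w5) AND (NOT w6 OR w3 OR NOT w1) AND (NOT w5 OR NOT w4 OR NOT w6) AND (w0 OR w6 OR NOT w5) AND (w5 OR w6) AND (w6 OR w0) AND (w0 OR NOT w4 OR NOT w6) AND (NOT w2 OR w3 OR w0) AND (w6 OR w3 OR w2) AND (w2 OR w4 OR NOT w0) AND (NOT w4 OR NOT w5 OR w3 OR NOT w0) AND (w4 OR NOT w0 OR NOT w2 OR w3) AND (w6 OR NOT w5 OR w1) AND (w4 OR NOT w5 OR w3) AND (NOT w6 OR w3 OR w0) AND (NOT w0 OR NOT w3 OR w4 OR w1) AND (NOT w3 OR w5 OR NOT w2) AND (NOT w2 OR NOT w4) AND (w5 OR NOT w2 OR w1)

w0=true, w1=true, w2=false, w3=true, w4=true, w5=true, w6=false

Branch on w5: set w5 = true.
Branch on w4: set w4 = true.
(NOT w6) alone gives w6 = false.
(w0) alone gives w0 = true.
(w3) alone gives w3 = true.
(w1) alone gives w1 = true.
(NOT w2) alone gives w2 = false.
Every clause now holds.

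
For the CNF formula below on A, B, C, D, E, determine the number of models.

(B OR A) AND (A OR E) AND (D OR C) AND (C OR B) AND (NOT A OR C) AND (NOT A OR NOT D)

There are 2^5 = 32 truth assignments over (A, B, C, D, E).
Split on A. With A = true, the clauses containing A are satisfied and NOT A drops from the rest; 4 of the 2^4 = 16 assignments to the other variables satisfy what remains.
With A = false, by the same count on the reduced clause set, 3 assignments work.
Total: 4 + 3 = 7.

7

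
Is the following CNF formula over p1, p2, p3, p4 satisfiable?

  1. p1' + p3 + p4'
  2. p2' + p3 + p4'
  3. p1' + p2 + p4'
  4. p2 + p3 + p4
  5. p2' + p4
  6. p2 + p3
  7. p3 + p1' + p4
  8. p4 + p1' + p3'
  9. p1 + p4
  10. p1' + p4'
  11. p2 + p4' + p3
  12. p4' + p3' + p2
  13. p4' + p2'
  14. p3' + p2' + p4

Suppose p2 = 0.
(p3) alone gives p3 = 1.
(p4') alone gives p4 = 0.
(p1') alone gives p1 = 0.
That conflicts with the unit clause (p1).
Undo p2 and try p2 = 1.
(p4) alone gives p4 = 1.
That conflicts with the unit clause (p4').
Neither p2 = 1 nor p2 = 0 works.
No assignment satisfies every clause.

No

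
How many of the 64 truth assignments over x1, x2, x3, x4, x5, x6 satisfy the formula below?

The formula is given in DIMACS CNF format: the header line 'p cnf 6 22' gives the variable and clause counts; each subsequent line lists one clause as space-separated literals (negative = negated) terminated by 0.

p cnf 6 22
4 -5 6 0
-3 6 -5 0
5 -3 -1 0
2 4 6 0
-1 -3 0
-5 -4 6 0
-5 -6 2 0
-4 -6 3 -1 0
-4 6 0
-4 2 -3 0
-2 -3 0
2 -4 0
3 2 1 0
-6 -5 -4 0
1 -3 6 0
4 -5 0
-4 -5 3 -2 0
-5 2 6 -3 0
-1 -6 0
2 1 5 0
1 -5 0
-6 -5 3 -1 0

There are 2^6 = 64 truth assignments over (x1, x2, x3, x4, x5, x6).
Split on x2. With x2 = True, the clauses containing x2 are satisfied and ¬x2 drops from the rest; 4 of the 2^5 = 32 assignments to the other variables satisfy what remains.
With x2 = False, by the same count on the reduced clause set, 0 assignments work.
(One model: x1=F, x2=T, x3=F, x4=F, x5=F, x6=F.)
Total: 4 + 0 = 4.

4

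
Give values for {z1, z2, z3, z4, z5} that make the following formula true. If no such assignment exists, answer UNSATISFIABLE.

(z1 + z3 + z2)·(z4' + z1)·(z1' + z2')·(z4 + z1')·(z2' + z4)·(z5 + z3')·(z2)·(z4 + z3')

UNSATISFIABLE

Unit clause (z2) forces z2 = 1.
Unit clause (z1') forces z1 = 0.
Unit clause (z4') forces z4 = 0.
But (z4) is also a unit clause — contradiction.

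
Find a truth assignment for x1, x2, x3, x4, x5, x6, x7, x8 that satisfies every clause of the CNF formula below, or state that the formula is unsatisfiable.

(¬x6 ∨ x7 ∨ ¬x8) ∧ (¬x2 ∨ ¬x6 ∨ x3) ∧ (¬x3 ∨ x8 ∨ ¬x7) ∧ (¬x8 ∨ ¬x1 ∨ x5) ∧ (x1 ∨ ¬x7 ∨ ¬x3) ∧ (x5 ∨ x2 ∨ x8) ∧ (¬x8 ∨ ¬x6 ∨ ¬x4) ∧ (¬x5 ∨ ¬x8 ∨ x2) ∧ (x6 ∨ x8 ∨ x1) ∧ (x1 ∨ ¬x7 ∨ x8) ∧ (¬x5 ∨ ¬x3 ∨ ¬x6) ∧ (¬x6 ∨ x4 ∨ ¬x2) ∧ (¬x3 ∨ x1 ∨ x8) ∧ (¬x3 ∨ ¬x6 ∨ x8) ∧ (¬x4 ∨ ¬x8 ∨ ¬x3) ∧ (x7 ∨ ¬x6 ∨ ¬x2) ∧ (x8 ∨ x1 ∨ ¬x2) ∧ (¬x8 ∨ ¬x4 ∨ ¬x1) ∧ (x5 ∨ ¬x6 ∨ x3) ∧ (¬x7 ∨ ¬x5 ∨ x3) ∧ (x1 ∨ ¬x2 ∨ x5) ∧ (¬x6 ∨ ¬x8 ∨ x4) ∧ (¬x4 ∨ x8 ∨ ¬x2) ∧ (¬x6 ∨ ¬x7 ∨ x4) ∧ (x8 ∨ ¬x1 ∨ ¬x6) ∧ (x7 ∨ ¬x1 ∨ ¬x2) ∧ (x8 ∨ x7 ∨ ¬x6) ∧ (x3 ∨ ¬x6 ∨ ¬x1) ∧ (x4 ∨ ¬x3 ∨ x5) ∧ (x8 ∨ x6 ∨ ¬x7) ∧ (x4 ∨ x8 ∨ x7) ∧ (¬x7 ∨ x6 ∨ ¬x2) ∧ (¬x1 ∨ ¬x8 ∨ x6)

x1 ↦ True; x2 ↦ False; x3 ↦ False; x4 ↦ True; x5 ↦ True; x6 ↦ False; x7 ↦ False; x8 ↦ False

Suppose x6 = False.
Suppose x8 = False.
From the singleton clause (x1), x1 = True.
From the singleton clause (¬x7), x7 = False.
From the singleton clause (¬x2), x2 = False.
From the singleton clause (x5), x5 = True.
From the singleton clause (x4), x4 = True.
All clauses hold; x3 can take either value.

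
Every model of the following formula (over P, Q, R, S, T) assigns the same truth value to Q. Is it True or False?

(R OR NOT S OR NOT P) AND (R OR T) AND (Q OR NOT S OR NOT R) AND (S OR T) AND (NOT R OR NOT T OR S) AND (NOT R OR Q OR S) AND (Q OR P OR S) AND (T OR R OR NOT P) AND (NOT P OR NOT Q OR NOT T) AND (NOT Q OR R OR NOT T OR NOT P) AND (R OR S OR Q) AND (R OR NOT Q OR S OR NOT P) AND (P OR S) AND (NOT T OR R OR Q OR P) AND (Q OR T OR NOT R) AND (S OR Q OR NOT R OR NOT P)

Suppose Q = false.
Try R = true.
The clause (NOT S) is unit, so S = false.
But (S) is also a unit clause — contradiction.
Backtrack on R: now try R = false.
The clause (T) is unit, so T = true.
The clause (S) is unit, so S = true.
The clause (NOT P) is unit, so P = false.
But (P) is also a unit clause — contradiction.
Neither R = true nor R = false works.
So every satisfying assignment has Q = True.

True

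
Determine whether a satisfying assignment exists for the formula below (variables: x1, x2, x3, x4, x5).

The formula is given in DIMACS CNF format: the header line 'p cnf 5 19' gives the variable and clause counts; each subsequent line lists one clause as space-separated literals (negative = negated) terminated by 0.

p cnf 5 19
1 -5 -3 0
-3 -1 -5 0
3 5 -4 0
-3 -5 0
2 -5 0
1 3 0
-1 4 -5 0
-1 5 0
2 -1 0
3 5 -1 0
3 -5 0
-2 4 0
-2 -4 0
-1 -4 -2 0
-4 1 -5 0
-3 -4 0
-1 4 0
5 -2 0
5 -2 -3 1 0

Case x3 = True:
From the singleton clause (¬x5), x5 = False.
From the singleton clause (¬x1), x1 = False.
From the singleton clause (¬x4), x4 = False.
From the singleton clause (¬x2), x2 = False.
Every clause now holds.
A satisfying assignment: x1=False; x2=False; x3=True; x4=False; x5=False.

Satisfiable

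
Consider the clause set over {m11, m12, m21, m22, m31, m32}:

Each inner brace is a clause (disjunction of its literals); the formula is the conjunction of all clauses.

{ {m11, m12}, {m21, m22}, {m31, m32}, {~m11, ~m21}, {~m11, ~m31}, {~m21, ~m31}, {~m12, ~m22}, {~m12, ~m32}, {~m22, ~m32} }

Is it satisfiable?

Unsatisfiable

Try m11 = 1.
Unit clause (~m21) forces m21 = 0.
Unit clause (m22) forces m22 = 1.
Unit clause (~m31) forces m31 = 0.
Unit clause (m32) forces m32 = 1.
That conflicts with the unit clause (~m32).
Backtrack on m11: now try m11 = 0.
Unit clause (m12) forces m12 = 1.
Unit clause (~m22) forces m22 = 0.
Unit clause (m21) forces m21 = 1.
Unit clause (~m31) forces m31 = 0.
Unit clause (m32) forces m32 = 1.
That conflicts with the unit clause (~m32).
Both values of m11 lead to a conflict.
No assignment satisfies every clause.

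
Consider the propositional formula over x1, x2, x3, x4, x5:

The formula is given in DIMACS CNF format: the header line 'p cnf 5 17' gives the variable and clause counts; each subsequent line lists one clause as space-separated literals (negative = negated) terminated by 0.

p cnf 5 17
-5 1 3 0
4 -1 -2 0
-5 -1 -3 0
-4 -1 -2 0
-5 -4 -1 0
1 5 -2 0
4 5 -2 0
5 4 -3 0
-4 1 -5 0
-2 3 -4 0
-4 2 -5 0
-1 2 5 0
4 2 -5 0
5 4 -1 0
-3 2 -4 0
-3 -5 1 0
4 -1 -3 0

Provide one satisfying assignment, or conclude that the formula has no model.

Branch on x5: set x5 = False.
Branch on x1: set x1 = False.
(¬x2) alone gives x2 = False.
Branch on x4: set x4 = False.
(¬x3) alone gives x3 = False.
Every clause now holds.

x1 ↦ False,  x2 ↦ False,  x3 ↦ False,  x4 ↦ False,  x5 ↦ False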